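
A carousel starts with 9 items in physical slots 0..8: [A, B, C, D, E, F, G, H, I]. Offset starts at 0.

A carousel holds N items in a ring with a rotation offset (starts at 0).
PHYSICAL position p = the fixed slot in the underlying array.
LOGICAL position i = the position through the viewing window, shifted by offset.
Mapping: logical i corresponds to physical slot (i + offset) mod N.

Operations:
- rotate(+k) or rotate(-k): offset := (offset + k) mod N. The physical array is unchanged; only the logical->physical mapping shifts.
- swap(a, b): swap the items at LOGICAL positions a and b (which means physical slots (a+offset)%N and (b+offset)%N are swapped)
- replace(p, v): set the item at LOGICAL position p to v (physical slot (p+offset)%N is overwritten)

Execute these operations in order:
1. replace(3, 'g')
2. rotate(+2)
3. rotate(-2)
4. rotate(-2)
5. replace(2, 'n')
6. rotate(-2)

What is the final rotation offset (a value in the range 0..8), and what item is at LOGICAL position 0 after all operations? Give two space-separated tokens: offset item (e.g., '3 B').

Answer: 5 F

Derivation:
After op 1 (replace(3, 'g')): offset=0, physical=[A,B,C,g,E,F,G,H,I], logical=[A,B,C,g,E,F,G,H,I]
After op 2 (rotate(+2)): offset=2, physical=[A,B,C,g,E,F,G,H,I], logical=[C,g,E,F,G,H,I,A,B]
After op 3 (rotate(-2)): offset=0, physical=[A,B,C,g,E,F,G,H,I], logical=[A,B,C,g,E,F,G,H,I]
After op 4 (rotate(-2)): offset=7, physical=[A,B,C,g,E,F,G,H,I], logical=[H,I,A,B,C,g,E,F,G]
After op 5 (replace(2, 'n')): offset=7, physical=[n,B,C,g,E,F,G,H,I], logical=[H,I,n,B,C,g,E,F,G]
After op 6 (rotate(-2)): offset=5, physical=[n,B,C,g,E,F,G,H,I], logical=[F,G,H,I,n,B,C,g,E]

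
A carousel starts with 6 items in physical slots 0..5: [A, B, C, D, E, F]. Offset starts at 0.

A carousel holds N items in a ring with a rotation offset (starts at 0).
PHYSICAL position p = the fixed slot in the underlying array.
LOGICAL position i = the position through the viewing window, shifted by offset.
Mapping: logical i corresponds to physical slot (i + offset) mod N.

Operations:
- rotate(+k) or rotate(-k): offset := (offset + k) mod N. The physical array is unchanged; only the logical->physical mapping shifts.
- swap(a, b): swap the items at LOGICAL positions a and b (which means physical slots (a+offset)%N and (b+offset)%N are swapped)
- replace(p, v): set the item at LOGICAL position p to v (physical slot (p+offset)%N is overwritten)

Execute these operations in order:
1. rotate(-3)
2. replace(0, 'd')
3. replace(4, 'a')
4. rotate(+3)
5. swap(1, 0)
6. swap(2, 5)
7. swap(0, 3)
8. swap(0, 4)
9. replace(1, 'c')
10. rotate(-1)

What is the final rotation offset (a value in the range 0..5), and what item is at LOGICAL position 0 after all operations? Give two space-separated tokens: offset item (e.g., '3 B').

After op 1 (rotate(-3)): offset=3, physical=[A,B,C,D,E,F], logical=[D,E,F,A,B,C]
After op 2 (replace(0, 'd')): offset=3, physical=[A,B,C,d,E,F], logical=[d,E,F,A,B,C]
After op 3 (replace(4, 'a')): offset=3, physical=[A,a,C,d,E,F], logical=[d,E,F,A,a,C]
After op 4 (rotate(+3)): offset=0, physical=[A,a,C,d,E,F], logical=[A,a,C,d,E,F]
After op 5 (swap(1, 0)): offset=0, physical=[a,A,C,d,E,F], logical=[a,A,C,d,E,F]
After op 6 (swap(2, 5)): offset=0, physical=[a,A,F,d,E,C], logical=[a,A,F,d,E,C]
After op 7 (swap(0, 3)): offset=0, physical=[d,A,F,a,E,C], logical=[d,A,F,a,E,C]
After op 8 (swap(0, 4)): offset=0, physical=[E,A,F,a,d,C], logical=[E,A,F,a,d,C]
After op 9 (replace(1, 'c')): offset=0, physical=[E,c,F,a,d,C], logical=[E,c,F,a,d,C]
After op 10 (rotate(-1)): offset=5, physical=[E,c,F,a,d,C], logical=[C,E,c,F,a,d]

Answer: 5 C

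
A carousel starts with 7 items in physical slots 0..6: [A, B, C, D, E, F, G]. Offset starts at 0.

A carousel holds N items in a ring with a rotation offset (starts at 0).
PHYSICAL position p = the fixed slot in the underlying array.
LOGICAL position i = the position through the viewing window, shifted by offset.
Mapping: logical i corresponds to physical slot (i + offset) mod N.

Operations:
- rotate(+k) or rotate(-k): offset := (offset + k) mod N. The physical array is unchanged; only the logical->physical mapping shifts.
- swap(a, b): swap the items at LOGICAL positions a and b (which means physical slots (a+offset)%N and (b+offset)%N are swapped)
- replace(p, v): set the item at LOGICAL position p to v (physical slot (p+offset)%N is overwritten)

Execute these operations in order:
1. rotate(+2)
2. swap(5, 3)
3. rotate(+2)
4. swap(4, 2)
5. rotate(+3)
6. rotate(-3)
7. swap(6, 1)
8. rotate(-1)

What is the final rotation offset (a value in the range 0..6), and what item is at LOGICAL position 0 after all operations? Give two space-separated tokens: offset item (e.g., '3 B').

After op 1 (rotate(+2)): offset=2, physical=[A,B,C,D,E,F,G], logical=[C,D,E,F,G,A,B]
After op 2 (swap(5, 3)): offset=2, physical=[F,B,C,D,E,A,G], logical=[C,D,E,A,G,F,B]
After op 3 (rotate(+2)): offset=4, physical=[F,B,C,D,E,A,G], logical=[E,A,G,F,B,C,D]
After op 4 (swap(4, 2)): offset=4, physical=[F,G,C,D,E,A,B], logical=[E,A,B,F,G,C,D]
After op 5 (rotate(+3)): offset=0, physical=[F,G,C,D,E,A,B], logical=[F,G,C,D,E,A,B]
After op 6 (rotate(-3)): offset=4, physical=[F,G,C,D,E,A,B], logical=[E,A,B,F,G,C,D]
After op 7 (swap(6, 1)): offset=4, physical=[F,G,C,A,E,D,B], logical=[E,D,B,F,G,C,A]
After op 8 (rotate(-1)): offset=3, physical=[F,G,C,A,E,D,B], logical=[A,E,D,B,F,G,C]

Answer: 3 A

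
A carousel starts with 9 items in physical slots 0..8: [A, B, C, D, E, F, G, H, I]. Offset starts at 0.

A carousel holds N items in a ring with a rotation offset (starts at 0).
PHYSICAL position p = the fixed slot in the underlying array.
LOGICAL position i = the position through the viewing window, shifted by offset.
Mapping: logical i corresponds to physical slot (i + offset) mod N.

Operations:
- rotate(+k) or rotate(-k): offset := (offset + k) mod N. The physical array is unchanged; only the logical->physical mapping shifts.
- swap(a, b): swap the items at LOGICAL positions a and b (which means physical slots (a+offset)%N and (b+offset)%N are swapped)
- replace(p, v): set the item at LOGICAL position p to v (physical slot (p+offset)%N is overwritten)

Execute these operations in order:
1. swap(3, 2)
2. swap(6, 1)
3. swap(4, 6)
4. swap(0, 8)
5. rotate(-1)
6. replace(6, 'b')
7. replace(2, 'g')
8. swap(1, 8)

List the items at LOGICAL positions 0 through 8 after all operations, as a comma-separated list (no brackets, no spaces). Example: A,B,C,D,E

After op 1 (swap(3, 2)): offset=0, physical=[A,B,D,C,E,F,G,H,I], logical=[A,B,D,C,E,F,G,H,I]
After op 2 (swap(6, 1)): offset=0, physical=[A,G,D,C,E,F,B,H,I], logical=[A,G,D,C,E,F,B,H,I]
After op 3 (swap(4, 6)): offset=0, physical=[A,G,D,C,B,F,E,H,I], logical=[A,G,D,C,B,F,E,H,I]
After op 4 (swap(0, 8)): offset=0, physical=[I,G,D,C,B,F,E,H,A], logical=[I,G,D,C,B,F,E,H,A]
After op 5 (rotate(-1)): offset=8, physical=[I,G,D,C,B,F,E,H,A], logical=[A,I,G,D,C,B,F,E,H]
After op 6 (replace(6, 'b')): offset=8, physical=[I,G,D,C,B,b,E,H,A], logical=[A,I,G,D,C,B,b,E,H]
After op 7 (replace(2, 'g')): offset=8, physical=[I,g,D,C,B,b,E,H,A], logical=[A,I,g,D,C,B,b,E,H]
After op 8 (swap(1, 8)): offset=8, physical=[H,g,D,C,B,b,E,I,A], logical=[A,H,g,D,C,B,b,E,I]

Answer: A,H,g,D,C,B,b,E,I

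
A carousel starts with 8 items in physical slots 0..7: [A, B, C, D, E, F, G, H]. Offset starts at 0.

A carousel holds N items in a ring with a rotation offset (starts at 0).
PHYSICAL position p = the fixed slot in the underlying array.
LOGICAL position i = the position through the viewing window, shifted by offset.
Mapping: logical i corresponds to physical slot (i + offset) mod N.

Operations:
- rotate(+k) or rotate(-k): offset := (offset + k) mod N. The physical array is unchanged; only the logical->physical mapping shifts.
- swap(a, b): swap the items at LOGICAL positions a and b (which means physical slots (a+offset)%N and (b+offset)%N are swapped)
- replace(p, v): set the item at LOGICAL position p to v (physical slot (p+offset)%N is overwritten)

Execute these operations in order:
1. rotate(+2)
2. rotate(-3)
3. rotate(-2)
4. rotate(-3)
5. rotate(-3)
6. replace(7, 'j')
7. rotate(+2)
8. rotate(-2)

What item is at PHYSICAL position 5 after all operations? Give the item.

Answer: F

Derivation:
After op 1 (rotate(+2)): offset=2, physical=[A,B,C,D,E,F,G,H], logical=[C,D,E,F,G,H,A,B]
After op 2 (rotate(-3)): offset=7, physical=[A,B,C,D,E,F,G,H], logical=[H,A,B,C,D,E,F,G]
After op 3 (rotate(-2)): offset=5, physical=[A,B,C,D,E,F,G,H], logical=[F,G,H,A,B,C,D,E]
After op 4 (rotate(-3)): offset=2, physical=[A,B,C,D,E,F,G,H], logical=[C,D,E,F,G,H,A,B]
After op 5 (rotate(-3)): offset=7, physical=[A,B,C,D,E,F,G,H], logical=[H,A,B,C,D,E,F,G]
After op 6 (replace(7, 'j')): offset=7, physical=[A,B,C,D,E,F,j,H], logical=[H,A,B,C,D,E,F,j]
After op 7 (rotate(+2)): offset=1, physical=[A,B,C,D,E,F,j,H], logical=[B,C,D,E,F,j,H,A]
After op 8 (rotate(-2)): offset=7, physical=[A,B,C,D,E,F,j,H], logical=[H,A,B,C,D,E,F,j]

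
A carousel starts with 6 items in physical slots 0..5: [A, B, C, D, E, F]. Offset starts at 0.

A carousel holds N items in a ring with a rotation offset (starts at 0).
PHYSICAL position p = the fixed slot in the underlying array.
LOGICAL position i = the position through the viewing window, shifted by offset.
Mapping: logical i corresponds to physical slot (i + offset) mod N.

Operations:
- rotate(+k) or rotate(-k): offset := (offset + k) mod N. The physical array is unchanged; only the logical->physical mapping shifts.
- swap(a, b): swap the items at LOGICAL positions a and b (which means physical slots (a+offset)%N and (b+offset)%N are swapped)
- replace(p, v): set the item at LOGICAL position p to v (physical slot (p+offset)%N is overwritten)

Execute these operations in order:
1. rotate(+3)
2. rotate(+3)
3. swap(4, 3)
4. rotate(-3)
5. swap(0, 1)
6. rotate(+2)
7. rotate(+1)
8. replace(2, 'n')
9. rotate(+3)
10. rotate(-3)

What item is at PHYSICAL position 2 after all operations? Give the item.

Answer: n

Derivation:
After op 1 (rotate(+3)): offset=3, physical=[A,B,C,D,E,F], logical=[D,E,F,A,B,C]
After op 2 (rotate(+3)): offset=0, physical=[A,B,C,D,E,F], logical=[A,B,C,D,E,F]
After op 3 (swap(4, 3)): offset=0, physical=[A,B,C,E,D,F], logical=[A,B,C,E,D,F]
After op 4 (rotate(-3)): offset=3, physical=[A,B,C,E,D,F], logical=[E,D,F,A,B,C]
After op 5 (swap(0, 1)): offset=3, physical=[A,B,C,D,E,F], logical=[D,E,F,A,B,C]
After op 6 (rotate(+2)): offset=5, physical=[A,B,C,D,E,F], logical=[F,A,B,C,D,E]
After op 7 (rotate(+1)): offset=0, physical=[A,B,C,D,E,F], logical=[A,B,C,D,E,F]
After op 8 (replace(2, 'n')): offset=0, physical=[A,B,n,D,E,F], logical=[A,B,n,D,E,F]
After op 9 (rotate(+3)): offset=3, physical=[A,B,n,D,E,F], logical=[D,E,F,A,B,n]
After op 10 (rotate(-3)): offset=0, physical=[A,B,n,D,E,F], logical=[A,B,n,D,E,F]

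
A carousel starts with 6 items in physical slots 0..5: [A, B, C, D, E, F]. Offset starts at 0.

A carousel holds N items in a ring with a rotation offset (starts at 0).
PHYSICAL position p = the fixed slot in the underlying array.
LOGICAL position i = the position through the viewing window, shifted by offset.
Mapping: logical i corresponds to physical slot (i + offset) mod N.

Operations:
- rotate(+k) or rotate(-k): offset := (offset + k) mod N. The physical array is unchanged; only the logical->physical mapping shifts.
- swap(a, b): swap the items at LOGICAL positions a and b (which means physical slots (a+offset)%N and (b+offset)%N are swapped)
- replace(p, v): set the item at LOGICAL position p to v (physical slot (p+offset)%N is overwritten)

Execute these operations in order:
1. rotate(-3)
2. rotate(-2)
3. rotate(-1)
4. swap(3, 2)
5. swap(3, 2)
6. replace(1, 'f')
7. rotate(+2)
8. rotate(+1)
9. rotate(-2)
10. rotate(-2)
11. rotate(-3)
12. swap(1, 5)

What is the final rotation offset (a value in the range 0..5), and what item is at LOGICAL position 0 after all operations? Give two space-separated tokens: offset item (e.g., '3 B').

After op 1 (rotate(-3)): offset=3, physical=[A,B,C,D,E,F], logical=[D,E,F,A,B,C]
After op 2 (rotate(-2)): offset=1, physical=[A,B,C,D,E,F], logical=[B,C,D,E,F,A]
After op 3 (rotate(-1)): offset=0, physical=[A,B,C,D,E,F], logical=[A,B,C,D,E,F]
After op 4 (swap(3, 2)): offset=0, physical=[A,B,D,C,E,F], logical=[A,B,D,C,E,F]
After op 5 (swap(3, 2)): offset=0, physical=[A,B,C,D,E,F], logical=[A,B,C,D,E,F]
After op 6 (replace(1, 'f')): offset=0, physical=[A,f,C,D,E,F], logical=[A,f,C,D,E,F]
After op 7 (rotate(+2)): offset=2, physical=[A,f,C,D,E,F], logical=[C,D,E,F,A,f]
After op 8 (rotate(+1)): offset=3, physical=[A,f,C,D,E,F], logical=[D,E,F,A,f,C]
After op 9 (rotate(-2)): offset=1, physical=[A,f,C,D,E,F], logical=[f,C,D,E,F,A]
After op 10 (rotate(-2)): offset=5, physical=[A,f,C,D,E,F], logical=[F,A,f,C,D,E]
After op 11 (rotate(-3)): offset=2, physical=[A,f,C,D,E,F], logical=[C,D,E,F,A,f]
After op 12 (swap(1, 5)): offset=2, physical=[A,D,C,f,E,F], logical=[C,f,E,F,A,D]

Answer: 2 C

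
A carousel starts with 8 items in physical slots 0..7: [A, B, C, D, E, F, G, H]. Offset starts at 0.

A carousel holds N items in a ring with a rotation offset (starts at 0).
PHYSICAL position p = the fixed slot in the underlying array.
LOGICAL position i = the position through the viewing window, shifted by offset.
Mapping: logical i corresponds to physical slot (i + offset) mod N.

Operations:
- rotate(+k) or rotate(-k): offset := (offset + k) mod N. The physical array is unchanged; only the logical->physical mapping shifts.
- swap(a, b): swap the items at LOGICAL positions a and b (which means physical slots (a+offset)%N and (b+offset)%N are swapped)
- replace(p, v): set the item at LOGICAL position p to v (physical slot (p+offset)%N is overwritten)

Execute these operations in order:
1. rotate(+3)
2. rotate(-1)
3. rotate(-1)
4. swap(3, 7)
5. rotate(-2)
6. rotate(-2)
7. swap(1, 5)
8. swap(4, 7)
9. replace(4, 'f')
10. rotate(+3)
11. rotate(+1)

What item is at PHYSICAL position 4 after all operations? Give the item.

After op 1 (rotate(+3)): offset=3, physical=[A,B,C,D,E,F,G,H], logical=[D,E,F,G,H,A,B,C]
After op 2 (rotate(-1)): offset=2, physical=[A,B,C,D,E,F,G,H], logical=[C,D,E,F,G,H,A,B]
After op 3 (rotate(-1)): offset=1, physical=[A,B,C,D,E,F,G,H], logical=[B,C,D,E,F,G,H,A]
After op 4 (swap(3, 7)): offset=1, physical=[E,B,C,D,A,F,G,H], logical=[B,C,D,A,F,G,H,E]
After op 5 (rotate(-2)): offset=7, physical=[E,B,C,D,A,F,G,H], logical=[H,E,B,C,D,A,F,G]
After op 6 (rotate(-2)): offset=5, physical=[E,B,C,D,A,F,G,H], logical=[F,G,H,E,B,C,D,A]
After op 7 (swap(1, 5)): offset=5, physical=[E,B,G,D,A,F,C,H], logical=[F,C,H,E,B,G,D,A]
After op 8 (swap(4, 7)): offset=5, physical=[E,A,G,D,B,F,C,H], logical=[F,C,H,E,A,G,D,B]
After op 9 (replace(4, 'f')): offset=5, physical=[E,f,G,D,B,F,C,H], logical=[F,C,H,E,f,G,D,B]
After op 10 (rotate(+3)): offset=0, physical=[E,f,G,D,B,F,C,H], logical=[E,f,G,D,B,F,C,H]
After op 11 (rotate(+1)): offset=1, physical=[E,f,G,D,B,F,C,H], logical=[f,G,D,B,F,C,H,E]

Answer: B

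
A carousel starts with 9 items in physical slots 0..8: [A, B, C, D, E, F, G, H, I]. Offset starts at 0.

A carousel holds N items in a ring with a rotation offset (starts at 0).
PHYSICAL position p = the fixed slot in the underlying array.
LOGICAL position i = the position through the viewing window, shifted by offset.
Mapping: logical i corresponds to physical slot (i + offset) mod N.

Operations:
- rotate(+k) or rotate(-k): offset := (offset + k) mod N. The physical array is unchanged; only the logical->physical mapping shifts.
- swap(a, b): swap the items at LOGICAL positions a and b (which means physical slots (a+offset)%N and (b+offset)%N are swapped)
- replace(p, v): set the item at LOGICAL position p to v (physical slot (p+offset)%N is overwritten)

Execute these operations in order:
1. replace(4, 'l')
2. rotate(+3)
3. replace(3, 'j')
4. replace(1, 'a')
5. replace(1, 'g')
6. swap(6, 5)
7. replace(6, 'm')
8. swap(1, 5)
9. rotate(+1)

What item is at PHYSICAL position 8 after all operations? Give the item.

Answer: g

Derivation:
After op 1 (replace(4, 'l')): offset=0, physical=[A,B,C,D,l,F,G,H,I], logical=[A,B,C,D,l,F,G,H,I]
After op 2 (rotate(+3)): offset=3, physical=[A,B,C,D,l,F,G,H,I], logical=[D,l,F,G,H,I,A,B,C]
After op 3 (replace(3, 'j')): offset=3, physical=[A,B,C,D,l,F,j,H,I], logical=[D,l,F,j,H,I,A,B,C]
After op 4 (replace(1, 'a')): offset=3, physical=[A,B,C,D,a,F,j,H,I], logical=[D,a,F,j,H,I,A,B,C]
After op 5 (replace(1, 'g')): offset=3, physical=[A,B,C,D,g,F,j,H,I], logical=[D,g,F,j,H,I,A,B,C]
After op 6 (swap(6, 5)): offset=3, physical=[I,B,C,D,g,F,j,H,A], logical=[D,g,F,j,H,A,I,B,C]
After op 7 (replace(6, 'm')): offset=3, physical=[m,B,C,D,g,F,j,H,A], logical=[D,g,F,j,H,A,m,B,C]
After op 8 (swap(1, 5)): offset=3, physical=[m,B,C,D,A,F,j,H,g], logical=[D,A,F,j,H,g,m,B,C]
After op 9 (rotate(+1)): offset=4, physical=[m,B,C,D,A,F,j,H,g], logical=[A,F,j,H,g,m,B,C,D]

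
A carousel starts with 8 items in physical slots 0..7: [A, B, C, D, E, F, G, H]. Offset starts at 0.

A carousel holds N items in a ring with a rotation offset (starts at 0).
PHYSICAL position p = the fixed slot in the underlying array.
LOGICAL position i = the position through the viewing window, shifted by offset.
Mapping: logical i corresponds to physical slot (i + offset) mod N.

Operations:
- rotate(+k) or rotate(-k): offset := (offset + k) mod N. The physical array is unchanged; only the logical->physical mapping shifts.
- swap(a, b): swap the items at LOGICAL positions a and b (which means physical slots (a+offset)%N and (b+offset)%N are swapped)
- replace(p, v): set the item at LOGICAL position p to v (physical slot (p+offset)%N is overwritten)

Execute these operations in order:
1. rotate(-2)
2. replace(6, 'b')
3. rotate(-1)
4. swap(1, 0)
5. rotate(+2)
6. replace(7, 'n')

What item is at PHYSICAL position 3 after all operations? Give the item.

Answer: D

Derivation:
After op 1 (rotate(-2)): offset=6, physical=[A,B,C,D,E,F,G,H], logical=[G,H,A,B,C,D,E,F]
After op 2 (replace(6, 'b')): offset=6, physical=[A,B,C,D,b,F,G,H], logical=[G,H,A,B,C,D,b,F]
After op 3 (rotate(-1)): offset=5, physical=[A,B,C,D,b,F,G,H], logical=[F,G,H,A,B,C,D,b]
After op 4 (swap(1, 0)): offset=5, physical=[A,B,C,D,b,G,F,H], logical=[G,F,H,A,B,C,D,b]
After op 5 (rotate(+2)): offset=7, physical=[A,B,C,D,b,G,F,H], logical=[H,A,B,C,D,b,G,F]
After op 6 (replace(7, 'n')): offset=7, physical=[A,B,C,D,b,G,n,H], logical=[H,A,B,C,D,b,G,n]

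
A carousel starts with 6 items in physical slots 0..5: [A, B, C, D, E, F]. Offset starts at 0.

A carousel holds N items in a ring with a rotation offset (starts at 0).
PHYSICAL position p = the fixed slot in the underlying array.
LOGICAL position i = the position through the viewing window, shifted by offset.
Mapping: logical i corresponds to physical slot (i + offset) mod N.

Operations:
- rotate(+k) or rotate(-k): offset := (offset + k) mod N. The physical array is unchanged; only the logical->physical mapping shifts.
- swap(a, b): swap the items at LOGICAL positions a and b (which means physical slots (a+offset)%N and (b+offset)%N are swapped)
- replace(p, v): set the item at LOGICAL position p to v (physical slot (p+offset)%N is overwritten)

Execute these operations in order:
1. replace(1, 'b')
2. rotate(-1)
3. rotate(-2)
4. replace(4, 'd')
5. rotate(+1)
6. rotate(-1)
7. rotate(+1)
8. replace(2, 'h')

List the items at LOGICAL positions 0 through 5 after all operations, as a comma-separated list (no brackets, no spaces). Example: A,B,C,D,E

After op 1 (replace(1, 'b')): offset=0, physical=[A,b,C,D,E,F], logical=[A,b,C,D,E,F]
After op 2 (rotate(-1)): offset=5, physical=[A,b,C,D,E,F], logical=[F,A,b,C,D,E]
After op 3 (rotate(-2)): offset=3, physical=[A,b,C,D,E,F], logical=[D,E,F,A,b,C]
After op 4 (replace(4, 'd')): offset=3, physical=[A,d,C,D,E,F], logical=[D,E,F,A,d,C]
After op 5 (rotate(+1)): offset=4, physical=[A,d,C,D,E,F], logical=[E,F,A,d,C,D]
After op 6 (rotate(-1)): offset=3, physical=[A,d,C,D,E,F], logical=[D,E,F,A,d,C]
After op 7 (rotate(+1)): offset=4, physical=[A,d,C,D,E,F], logical=[E,F,A,d,C,D]
After op 8 (replace(2, 'h')): offset=4, physical=[h,d,C,D,E,F], logical=[E,F,h,d,C,D]

Answer: E,F,h,d,C,D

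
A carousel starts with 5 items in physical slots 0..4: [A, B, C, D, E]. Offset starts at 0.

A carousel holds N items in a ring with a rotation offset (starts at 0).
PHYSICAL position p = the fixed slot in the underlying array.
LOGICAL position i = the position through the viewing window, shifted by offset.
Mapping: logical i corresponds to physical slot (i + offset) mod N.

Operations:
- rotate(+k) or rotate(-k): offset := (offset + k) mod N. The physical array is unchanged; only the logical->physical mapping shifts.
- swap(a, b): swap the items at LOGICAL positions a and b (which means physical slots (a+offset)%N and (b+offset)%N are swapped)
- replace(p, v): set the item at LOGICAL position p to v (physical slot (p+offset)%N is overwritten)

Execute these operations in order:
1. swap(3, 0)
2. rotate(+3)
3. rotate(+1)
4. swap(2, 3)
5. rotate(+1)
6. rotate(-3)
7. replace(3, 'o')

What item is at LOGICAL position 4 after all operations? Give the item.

After op 1 (swap(3, 0)): offset=0, physical=[D,B,C,A,E], logical=[D,B,C,A,E]
After op 2 (rotate(+3)): offset=3, physical=[D,B,C,A,E], logical=[A,E,D,B,C]
After op 3 (rotate(+1)): offset=4, physical=[D,B,C,A,E], logical=[E,D,B,C,A]
After op 4 (swap(2, 3)): offset=4, physical=[D,C,B,A,E], logical=[E,D,C,B,A]
After op 5 (rotate(+1)): offset=0, physical=[D,C,B,A,E], logical=[D,C,B,A,E]
After op 6 (rotate(-3)): offset=2, physical=[D,C,B,A,E], logical=[B,A,E,D,C]
After op 7 (replace(3, 'o')): offset=2, physical=[o,C,B,A,E], logical=[B,A,E,o,C]

Answer: C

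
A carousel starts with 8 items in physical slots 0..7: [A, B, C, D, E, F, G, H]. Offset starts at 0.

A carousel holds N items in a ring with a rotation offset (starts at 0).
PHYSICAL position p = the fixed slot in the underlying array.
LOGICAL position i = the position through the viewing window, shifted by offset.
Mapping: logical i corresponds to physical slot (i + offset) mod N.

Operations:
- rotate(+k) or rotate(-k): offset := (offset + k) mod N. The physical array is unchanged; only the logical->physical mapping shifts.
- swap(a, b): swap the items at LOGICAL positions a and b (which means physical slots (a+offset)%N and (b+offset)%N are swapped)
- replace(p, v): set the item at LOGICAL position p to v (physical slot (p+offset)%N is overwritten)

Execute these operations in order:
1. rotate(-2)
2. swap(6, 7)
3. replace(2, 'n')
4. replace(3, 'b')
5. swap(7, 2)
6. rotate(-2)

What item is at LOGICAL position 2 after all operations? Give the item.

Answer: G

Derivation:
After op 1 (rotate(-2)): offset=6, physical=[A,B,C,D,E,F,G,H], logical=[G,H,A,B,C,D,E,F]
After op 2 (swap(6, 7)): offset=6, physical=[A,B,C,D,F,E,G,H], logical=[G,H,A,B,C,D,F,E]
After op 3 (replace(2, 'n')): offset=6, physical=[n,B,C,D,F,E,G,H], logical=[G,H,n,B,C,D,F,E]
After op 4 (replace(3, 'b')): offset=6, physical=[n,b,C,D,F,E,G,H], logical=[G,H,n,b,C,D,F,E]
After op 5 (swap(7, 2)): offset=6, physical=[E,b,C,D,F,n,G,H], logical=[G,H,E,b,C,D,F,n]
After op 6 (rotate(-2)): offset=4, physical=[E,b,C,D,F,n,G,H], logical=[F,n,G,H,E,b,C,D]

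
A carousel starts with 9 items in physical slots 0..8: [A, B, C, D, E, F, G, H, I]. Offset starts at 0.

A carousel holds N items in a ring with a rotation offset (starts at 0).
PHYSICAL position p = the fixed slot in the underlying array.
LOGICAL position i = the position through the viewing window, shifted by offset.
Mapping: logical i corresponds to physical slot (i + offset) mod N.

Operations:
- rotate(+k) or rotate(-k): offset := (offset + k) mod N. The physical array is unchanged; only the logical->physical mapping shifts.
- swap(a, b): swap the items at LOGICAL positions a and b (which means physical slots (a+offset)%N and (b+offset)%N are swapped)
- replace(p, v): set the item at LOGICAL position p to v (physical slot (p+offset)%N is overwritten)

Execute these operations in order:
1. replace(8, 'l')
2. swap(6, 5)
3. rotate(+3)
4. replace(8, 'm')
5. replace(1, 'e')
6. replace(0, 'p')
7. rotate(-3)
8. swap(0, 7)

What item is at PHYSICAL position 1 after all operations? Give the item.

After op 1 (replace(8, 'l')): offset=0, physical=[A,B,C,D,E,F,G,H,l], logical=[A,B,C,D,E,F,G,H,l]
After op 2 (swap(6, 5)): offset=0, physical=[A,B,C,D,E,G,F,H,l], logical=[A,B,C,D,E,G,F,H,l]
After op 3 (rotate(+3)): offset=3, physical=[A,B,C,D,E,G,F,H,l], logical=[D,E,G,F,H,l,A,B,C]
After op 4 (replace(8, 'm')): offset=3, physical=[A,B,m,D,E,G,F,H,l], logical=[D,E,G,F,H,l,A,B,m]
After op 5 (replace(1, 'e')): offset=3, physical=[A,B,m,D,e,G,F,H,l], logical=[D,e,G,F,H,l,A,B,m]
After op 6 (replace(0, 'p')): offset=3, physical=[A,B,m,p,e,G,F,H,l], logical=[p,e,G,F,H,l,A,B,m]
After op 7 (rotate(-3)): offset=0, physical=[A,B,m,p,e,G,F,H,l], logical=[A,B,m,p,e,G,F,H,l]
After op 8 (swap(0, 7)): offset=0, physical=[H,B,m,p,e,G,F,A,l], logical=[H,B,m,p,e,G,F,A,l]

Answer: B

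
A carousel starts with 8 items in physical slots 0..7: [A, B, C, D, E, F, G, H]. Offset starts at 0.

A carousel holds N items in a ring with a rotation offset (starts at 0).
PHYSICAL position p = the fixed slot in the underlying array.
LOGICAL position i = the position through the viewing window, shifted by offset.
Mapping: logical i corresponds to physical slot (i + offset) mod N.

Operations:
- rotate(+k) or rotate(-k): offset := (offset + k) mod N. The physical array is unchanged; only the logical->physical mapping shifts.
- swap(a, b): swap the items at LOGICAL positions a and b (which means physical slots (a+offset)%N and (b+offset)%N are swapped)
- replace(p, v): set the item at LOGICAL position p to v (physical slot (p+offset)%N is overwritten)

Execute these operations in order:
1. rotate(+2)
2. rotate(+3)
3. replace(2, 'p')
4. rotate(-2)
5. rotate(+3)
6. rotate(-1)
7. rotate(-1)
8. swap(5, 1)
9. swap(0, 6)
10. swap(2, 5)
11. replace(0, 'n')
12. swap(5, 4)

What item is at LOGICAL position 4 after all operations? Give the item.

Answer: G

Derivation:
After op 1 (rotate(+2)): offset=2, physical=[A,B,C,D,E,F,G,H], logical=[C,D,E,F,G,H,A,B]
After op 2 (rotate(+3)): offset=5, physical=[A,B,C,D,E,F,G,H], logical=[F,G,H,A,B,C,D,E]
After op 3 (replace(2, 'p')): offset=5, physical=[A,B,C,D,E,F,G,p], logical=[F,G,p,A,B,C,D,E]
After op 4 (rotate(-2)): offset=3, physical=[A,B,C,D,E,F,G,p], logical=[D,E,F,G,p,A,B,C]
After op 5 (rotate(+3)): offset=6, physical=[A,B,C,D,E,F,G,p], logical=[G,p,A,B,C,D,E,F]
After op 6 (rotate(-1)): offset=5, physical=[A,B,C,D,E,F,G,p], logical=[F,G,p,A,B,C,D,E]
After op 7 (rotate(-1)): offset=4, physical=[A,B,C,D,E,F,G,p], logical=[E,F,G,p,A,B,C,D]
After op 8 (swap(5, 1)): offset=4, physical=[A,F,C,D,E,B,G,p], logical=[E,B,G,p,A,F,C,D]
After op 9 (swap(0, 6)): offset=4, physical=[A,F,E,D,C,B,G,p], logical=[C,B,G,p,A,F,E,D]
After op 10 (swap(2, 5)): offset=4, physical=[A,G,E,D,C,B,F,p], logical=[C,B,F,p,A,G,E,D]
After op 11 (replace(0, 'n')): offset=4, physical=[A,G,E,D,n,B,F,p], logical=[n,B,F,p,A,G,E,D]
After op 12 (swap(5, 4)): offset=4, physical=[G,A,E,D,n,B,F,p], logical=[n,B,F,p,G,A,E,D]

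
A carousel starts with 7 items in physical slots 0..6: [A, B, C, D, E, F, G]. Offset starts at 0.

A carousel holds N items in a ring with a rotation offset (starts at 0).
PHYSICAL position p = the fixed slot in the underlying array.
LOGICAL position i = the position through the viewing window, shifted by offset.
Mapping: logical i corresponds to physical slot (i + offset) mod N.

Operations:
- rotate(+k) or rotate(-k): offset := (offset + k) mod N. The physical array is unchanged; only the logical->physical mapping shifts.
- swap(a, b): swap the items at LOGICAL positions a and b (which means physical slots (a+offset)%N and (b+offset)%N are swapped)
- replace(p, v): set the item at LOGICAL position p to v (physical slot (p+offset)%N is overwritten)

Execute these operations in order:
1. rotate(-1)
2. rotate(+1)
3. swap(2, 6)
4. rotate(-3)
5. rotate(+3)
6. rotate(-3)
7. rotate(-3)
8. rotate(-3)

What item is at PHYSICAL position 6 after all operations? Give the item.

Answer: C

Derivation:
After op 1 (rotate(-1)): offset=6, physical=[A,B,C,D,E,F,G], logical=[G,A,B,C,D,E,F]
After op 2 (rotate(+1)): offset=0, physical=[A,B,C,D,E,F,G], logical=[A,B,C,D,E,F,G]
After op 3 (swap(2, 6)): offset=0, physical=[A,B,G,D,E,F,C], logical=[A,B,G,D,E,F,C]
After op 4 (rotate(-3)): offset=4, physical=[A,B,G,D,E,F,C], logical=[E,F,C,A,B,G,D]
After op 5 (rotate(+3)): offset=0, physical=[A,B,G,D,E,F,C], logical=[A,B,G,D,E,F,C]
After op 6 (rotate(-3)): offset=4, physical=[A,B,G,D,E,F,C], logical=[E,F,C,A,B,G,D]
After op 7 (rotate(-3)): offset=1, physical=[A,B,G,D,E,F,C], logical=[B,G,D,E,F,C,A]
After op 8 (rotate(-3)): offset=5, physical=[A,B,G,D,E,F,C], logical=[F,C,A,B,G,D,E]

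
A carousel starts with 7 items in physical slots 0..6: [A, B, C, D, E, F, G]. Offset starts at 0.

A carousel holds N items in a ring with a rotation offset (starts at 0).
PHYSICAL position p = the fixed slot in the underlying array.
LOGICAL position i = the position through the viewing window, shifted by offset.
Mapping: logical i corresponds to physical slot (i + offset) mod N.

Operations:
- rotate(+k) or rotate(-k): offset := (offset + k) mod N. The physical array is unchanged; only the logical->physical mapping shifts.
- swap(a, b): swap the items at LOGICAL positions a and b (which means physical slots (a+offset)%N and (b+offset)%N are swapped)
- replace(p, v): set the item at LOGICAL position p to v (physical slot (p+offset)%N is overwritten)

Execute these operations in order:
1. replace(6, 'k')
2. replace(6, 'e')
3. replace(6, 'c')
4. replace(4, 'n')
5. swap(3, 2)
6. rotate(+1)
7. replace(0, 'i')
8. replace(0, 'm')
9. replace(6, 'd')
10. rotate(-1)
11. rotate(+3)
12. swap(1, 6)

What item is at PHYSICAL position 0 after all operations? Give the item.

After op 1 (replace(6, 'k')): offset=0, physical=[A,B,C,D,E,F,k], logical=[A,B,C,D,E,F,k]
After op 2 (replace(6, 'e')): offset=0, physical=[A,B,C,D,E,F,e], logical=[A,B,C,D,E,F,e]
After op 3 (replace(6, 'c')): offset=0, physical=[A,B,C,D,E,F,c], logical=[A,B,C,D,E,F,c]
After op 4 (replace(4, 'n')): offset=0, physical=[A,B,C,D,n,F,c], logical=[A,B,C,D,n,F,c]
After op 5 (swap(3, 2)): offset=0, physical=[A,B,D,C,n,F,c], logical=[A,B,D,C,n,F,c]
After op 6 (rotate(+1)): offset=1, physical=[A,B,D,C,n,F,c], logical=[B,D,C,n,F,c,A]
After op 7 (replace(0, 'i')): offset=1, physical=[A,i,D,C,n,F,c], logical=[i,D,C,n,F,c,A]
After op 8 (replace(0, 'm')): offset=1, physical=[A,m,D,C,n,F,c], logical=[m,D,C,n,F,c,A]
After op 9 (replace(6, 'd')): offset=1, physical=[d,m,D,C,n,F,c], logical=[m,D,C,n,F,c,d]
After op 10 (rotate(-1)): offset=0, physical=[d,m,D,C,n,F,c], logical=[d,m,D,C,n,F,c]
After op 11 (rotate(+3)): offset=3, physical=[d,m,D,C,n,F,c], logical=[C,n,F,c,d,m,D]
After op 12 (swap(1, 6)): offset=3, physical=[d,m,n,C,D,F,c], logical=[C,D,F,c,d,m,n]

Answer: d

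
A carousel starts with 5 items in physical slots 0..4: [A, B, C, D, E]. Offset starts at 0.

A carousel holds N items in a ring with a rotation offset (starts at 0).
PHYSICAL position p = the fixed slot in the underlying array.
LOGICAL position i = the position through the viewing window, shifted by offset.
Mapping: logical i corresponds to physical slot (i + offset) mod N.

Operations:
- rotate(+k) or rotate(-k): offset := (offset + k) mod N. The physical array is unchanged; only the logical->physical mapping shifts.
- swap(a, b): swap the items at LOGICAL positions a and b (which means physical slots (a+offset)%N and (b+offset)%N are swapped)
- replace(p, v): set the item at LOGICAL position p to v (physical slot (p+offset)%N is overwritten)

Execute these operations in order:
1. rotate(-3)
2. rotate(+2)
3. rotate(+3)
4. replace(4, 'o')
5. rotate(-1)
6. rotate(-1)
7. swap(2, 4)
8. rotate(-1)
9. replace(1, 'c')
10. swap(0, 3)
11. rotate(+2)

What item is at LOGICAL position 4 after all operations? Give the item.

After op 1 (rotate(-3)): offset=2, physical=[A,B,C,D,E], logical=[C,D,E,A,B]
After op 2 (rotate(+2)): offset=4, physical=[A,B,C,D,E], logical=[E,A,B,C,D]
After op 3 (rotate(+3)): offset=2, physical=[A,B,C,D,E], logical=[C,D,E,A,B]
After op 4 (replace(4, 'o')): offset=2, physical=[A,o,C,D,E], logical=[C,D,E,A,o]
After op 5 (rotate(-1)): offset=1, physical=[A,o,C,D,E], logical=[o,C,D,E,A]
After op 6 (rotate(-1)): offset=0, physical=[A,o,C,D,E], logical=[A,o,C,D,E]
After op 7 (swap(2, 4)): offset=0, physical=[A,o,E,D,C], logical=[A,o,E,D,C]
After op 8 (rotate(-1)): offset=4, physical=[A,o,E,D,C], logical=[C,A,o,E,D]
After op 9 (replace(1, 'c')): offset=4, physical=[c,o,E,D,C], logical=[C,c,o,E,D]
After op 10 (swap(0, 3)): offset=4, physical=[c,o,C,D,E], logical=[E,c,o,C,D]
After op 11 (rotate(+2)): offset=1, physical=[c,o,C,D,E], logical=[o,C,D,E,c]

Answer: c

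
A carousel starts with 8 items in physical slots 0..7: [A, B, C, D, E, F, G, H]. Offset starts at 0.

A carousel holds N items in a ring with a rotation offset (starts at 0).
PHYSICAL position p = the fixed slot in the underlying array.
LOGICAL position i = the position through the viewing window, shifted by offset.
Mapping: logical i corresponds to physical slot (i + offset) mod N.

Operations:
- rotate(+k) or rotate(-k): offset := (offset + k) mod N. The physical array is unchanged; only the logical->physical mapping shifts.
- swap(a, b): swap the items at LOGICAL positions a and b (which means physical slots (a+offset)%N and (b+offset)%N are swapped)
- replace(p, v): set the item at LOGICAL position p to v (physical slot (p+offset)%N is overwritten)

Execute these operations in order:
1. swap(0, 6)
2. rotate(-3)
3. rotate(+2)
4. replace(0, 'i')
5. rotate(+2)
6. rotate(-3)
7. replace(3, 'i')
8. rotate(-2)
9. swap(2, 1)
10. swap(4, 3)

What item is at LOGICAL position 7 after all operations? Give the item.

Answer: D

Derivation:
After op 1 (swap(0, 6)): offset=0, physical=[G,B,C,D,E,F,A,H], logical=[G,B,C,D,E,F,A,H]
After op 2 (rotate(-3)): offset=5, physical=[G,B,C,D,E,F,A,H], logical=[F,A,H,G,B,C,D,E]
After op 3 (rotate(+2)): offset=7, physical=[G,B,C,D,E,F,A,H], logical=[H,G,B,C,D,E,F,A]
After op 4 (replace(0, 'i')): offset=7, physical=[G,B,C,D,E,F,A,i], logical=[i,G,B,C,D,E,F,A]
After op 5 (rotate(+2)): offset=1, physical=[G,B,C,D,E,F,A,i], logical=[B,C,D,E,F,A,i,G]
After op 6 (rotate(-3)): offset=6, physical=[G,B,C,D,E,F,A,i], logical=[A,i,G,B,C,D,E,F]
After op 7 (replace(3, 'i')): offset=6, physical=[G,i,C,D,E,F,A,i], logical=[A,i,G,i,C,D,E,F]
After op 8 (rotate(-2)): offset=4, physical=[G,i,C,D,E,F,A,i], logical=[E,F,A,i,G,i,C,D]
After op 9 (swap(2, 1)): offset=4, physical=[G,i,C,D,E,A,F,i], logical=[E,A,F,i,G,i,C,D]
After op 10 (swap(4, 3)): offset=4, physical=[i,i,C,D,E,A,F,G], logical=[E,A,F,G,i,i,C,D]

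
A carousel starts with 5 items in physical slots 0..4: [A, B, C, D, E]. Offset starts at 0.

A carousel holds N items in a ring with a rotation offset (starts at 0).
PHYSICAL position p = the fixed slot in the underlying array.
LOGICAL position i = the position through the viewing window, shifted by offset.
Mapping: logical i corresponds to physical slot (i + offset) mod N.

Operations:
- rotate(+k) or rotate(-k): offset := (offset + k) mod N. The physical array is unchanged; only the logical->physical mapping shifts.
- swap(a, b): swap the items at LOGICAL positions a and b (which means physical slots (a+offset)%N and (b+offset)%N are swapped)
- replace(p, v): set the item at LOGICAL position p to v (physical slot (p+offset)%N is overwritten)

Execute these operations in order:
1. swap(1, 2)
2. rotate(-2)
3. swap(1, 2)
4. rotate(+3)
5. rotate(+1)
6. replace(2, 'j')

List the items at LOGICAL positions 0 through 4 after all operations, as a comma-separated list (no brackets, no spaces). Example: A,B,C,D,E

After op 1 (swap(1, 2)): offset=0, physical=[A,C,B,D,E], logical=[A,C,B,D,E]
After op 2 (rotate(-2)): offset=3, physical=[A,C,B,D,E], logical=[D,E,A,C,B]
After op 3 (swap(1, 2)): offset=3, physical=[E,C,B,D,A], logical=[D,A,E,C,B]
After op 4 (rotate(+3)): offset=1, physical=[E,C,B,D,A], logical=[C,B,D,A,E]
After op 5 (rotate(+1)): offset=2, physical=[E,C,B,D,A], logical=[B,D,A,E,C]
After op 6 (replace(2, 'j')): offset=2, physical=[E,C,B,D,j], logical=[B,D,j,E,C]

Answer: B,D,j,E,C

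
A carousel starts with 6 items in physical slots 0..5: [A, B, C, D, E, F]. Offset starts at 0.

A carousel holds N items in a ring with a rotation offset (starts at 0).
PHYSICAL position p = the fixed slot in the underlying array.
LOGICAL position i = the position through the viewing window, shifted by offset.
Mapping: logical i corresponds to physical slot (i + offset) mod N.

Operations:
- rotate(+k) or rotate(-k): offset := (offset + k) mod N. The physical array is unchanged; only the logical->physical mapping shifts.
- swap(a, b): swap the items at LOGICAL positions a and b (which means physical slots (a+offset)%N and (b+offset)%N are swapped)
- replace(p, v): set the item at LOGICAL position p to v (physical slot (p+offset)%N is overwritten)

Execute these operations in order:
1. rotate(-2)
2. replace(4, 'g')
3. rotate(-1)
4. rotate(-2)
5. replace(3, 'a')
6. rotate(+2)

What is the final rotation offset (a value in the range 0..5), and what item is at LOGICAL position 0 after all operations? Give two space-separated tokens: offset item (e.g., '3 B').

Answer: 3 D

Derivation:
After op 1 (rotate(-2)): offset=4, physical=[A,B,C,D,E,F], logical=[E,F,A,B,C,D]
After op 2 (replace(4, 'g')): offset=4, physical=[A,B,g,D,E,F], logical=[E,F,A,B,g,D]
After op 3 (rotate(-1)): offset=3, physical=[A,B,g,D,E,F], logical=[D,E,F,A,B,g]
After op 4 (rotate(-2)): offset=1, physical=[A,B,g,D,E,F], logical=[B,g,D,E,F,A]
After op 5 (replace(3, 'a')): offset=1, physical=[A,B,g,D,a,F], logical=[B,g,D,a,F,A]
After op 6 (rotate(+2)): offset=3, physical=[A,B,g,D,a,F], logical=[D,a,F,A,B,g]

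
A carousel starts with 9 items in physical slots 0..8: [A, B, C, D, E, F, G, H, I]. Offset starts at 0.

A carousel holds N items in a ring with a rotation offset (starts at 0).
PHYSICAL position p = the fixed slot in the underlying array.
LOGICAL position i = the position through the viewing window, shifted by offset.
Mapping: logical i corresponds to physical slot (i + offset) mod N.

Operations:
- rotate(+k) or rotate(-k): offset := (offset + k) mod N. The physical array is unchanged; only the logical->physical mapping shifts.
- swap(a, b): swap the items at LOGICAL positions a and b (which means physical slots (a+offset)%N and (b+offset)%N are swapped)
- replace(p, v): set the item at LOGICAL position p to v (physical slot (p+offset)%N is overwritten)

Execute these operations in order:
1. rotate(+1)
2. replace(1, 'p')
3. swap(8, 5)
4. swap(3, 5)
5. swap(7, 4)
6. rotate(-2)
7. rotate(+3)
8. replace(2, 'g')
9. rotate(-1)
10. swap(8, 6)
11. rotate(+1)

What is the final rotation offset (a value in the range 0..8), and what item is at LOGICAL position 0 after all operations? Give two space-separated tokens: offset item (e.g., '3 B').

After op 1 (rotate(+1)): offset=1, physical=[A,B,C,D,E,F,G,H,I], logical=[B,C,D,E,F,G,H,I,A]
After op 2 (replace(1, 'p')): offset=1, physical=[A,B,p,D,E,F,G,H,I], logical=[B,p,D,E,F,G,H,I,A]
After op 3 (swap(8, 5)): offset=1, physical=[G,B,p,D,E,F,A,H,I], logical=[B,p,D,E,F,A,H,I,G]
After op 4 (swap(3, 5)): offset=1, physical=[G,B,p,D,A,F,E,H,I], logical=[B,p,D,A,F,E,H,I,G]
After op 5 (swap(7, 4)): offset=1, physical=[G,B,p,D,A,I,E,H,F], logical=[B,p,D,A,I,E,H,F,G]
After op 6 (rotate(-2)): offset=8, physical=[G,B,p,D,A,I,E,H,F], logical=[F,G,B,p,D,A,I,E,H]
After op 7 (rotate(+3)): offset=2, physical=[G,B,p,D,A,I,E,H,F], logical=[p,D,A,I,E,H,F,G,B]
After op 8 (replace(2, 'g')): offset=2, physical=[G,B,p,D,g,I,E,H,F], logical=[p,D,g,I,E,H,F,G,B]
After op 9 (rotate(-1)): offset=1, physical=[G,B,p,D,g,I,E,H,F], logical=[B,p,D,g,I,E,H,F,G]
After op 10 (swap(8, 6)): offset=1, physical=[H,B,p,D,g,I,E,G,F], logical=[B,p,D,g,I,E,G,F,H]
After op 11 (rotate(+1)): offset=2, physical=[H,B,p,D,g,I,E,G,F], logical=[p,D,g,I,E,G,F,H,B]

Answer: 2 p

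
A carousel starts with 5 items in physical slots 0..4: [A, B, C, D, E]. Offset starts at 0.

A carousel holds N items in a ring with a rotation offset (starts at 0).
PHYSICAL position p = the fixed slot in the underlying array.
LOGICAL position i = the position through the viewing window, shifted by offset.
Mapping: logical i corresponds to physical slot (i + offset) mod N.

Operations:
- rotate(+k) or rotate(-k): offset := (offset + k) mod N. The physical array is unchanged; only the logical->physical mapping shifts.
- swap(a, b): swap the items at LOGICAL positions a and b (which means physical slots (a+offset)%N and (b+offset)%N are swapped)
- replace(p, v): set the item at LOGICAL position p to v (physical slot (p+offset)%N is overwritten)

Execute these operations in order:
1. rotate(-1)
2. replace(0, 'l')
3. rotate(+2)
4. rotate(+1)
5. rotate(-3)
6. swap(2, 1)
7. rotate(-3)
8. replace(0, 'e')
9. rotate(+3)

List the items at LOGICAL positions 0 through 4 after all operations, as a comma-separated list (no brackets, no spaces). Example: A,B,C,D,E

After op 1 (rotate(-1)): offset=4, physical=[A,B,C,D,E], logical=[E,A,B,C,D]
After op 2 (replace(0, 'l')): offset=4, physical=[A,B,C,D,l], logical=[l,A,B,C,D]
After op 3 (rotate(+2)): offset=1, physical=[A,B,C,D,l], logical=[B,C,D,l,A]
After op 4 (rotate(+1)): offset=2, physical=[A,B,C,D,l], logical=[C,D,l,A,B]
After op 5 (rotate(-3)): offset=4, physical=[A,B,C,D,l], logical=[l,A,B,C,D]
After op 6 (swap(2, 1)): offset=4, physical=[B,A,C,D,l], logical=[l,B,A,C,D]
After op 7 (rotate(-3)): offset=1, physical=[B,A,C,D,l], logical=[A,C,D,l,B]
After op 8 (replace(0, 'e')): offset=1, physical=[B,e,C,D,l], logical=[e,C,D,l,B]
After op 9 (rotate(+3)): offset=4, physical=[B,e,C,D,l], logical=[l,B,e,C,D]

Answer: l,B,e,C,D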